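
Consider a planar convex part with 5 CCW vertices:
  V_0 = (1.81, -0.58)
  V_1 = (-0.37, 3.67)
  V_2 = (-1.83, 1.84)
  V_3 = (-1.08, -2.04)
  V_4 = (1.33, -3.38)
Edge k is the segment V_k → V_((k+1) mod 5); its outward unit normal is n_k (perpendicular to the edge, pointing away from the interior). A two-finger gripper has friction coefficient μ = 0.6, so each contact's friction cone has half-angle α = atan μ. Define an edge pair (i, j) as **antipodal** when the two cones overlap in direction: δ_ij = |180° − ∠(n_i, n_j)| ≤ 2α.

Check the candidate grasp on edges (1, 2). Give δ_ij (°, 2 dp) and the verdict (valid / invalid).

δ = 130.48°, invalid

α = atan 0.6 = 30.96°;  2α = 61.93°
edge 1: e_1 = (-1.46, -1.83);  n_1 = (-0.7817, +0.6237)
edge 2: e_2 = (+0.75, -3.88);  n_2 = (-0.9818, -0.1898)
∠(n_1, n_2) = 49.52°
δ = |180° − 49.52°| = 130.48°
130.48° > 2α = 61.93°  →  invalid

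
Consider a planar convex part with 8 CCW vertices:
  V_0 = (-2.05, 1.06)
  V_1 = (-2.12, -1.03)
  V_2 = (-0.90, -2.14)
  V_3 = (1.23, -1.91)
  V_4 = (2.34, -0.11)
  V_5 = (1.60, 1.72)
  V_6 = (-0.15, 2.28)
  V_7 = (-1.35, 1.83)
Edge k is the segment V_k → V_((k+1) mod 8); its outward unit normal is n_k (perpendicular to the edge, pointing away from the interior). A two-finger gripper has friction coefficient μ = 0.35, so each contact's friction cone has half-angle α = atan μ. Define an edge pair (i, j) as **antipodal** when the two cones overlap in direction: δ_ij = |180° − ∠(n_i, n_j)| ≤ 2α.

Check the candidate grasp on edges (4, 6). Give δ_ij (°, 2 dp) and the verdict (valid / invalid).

δ = 91.46°, invalid

α = atan 0.35 = 19.29°;  2α = 38.58°
edge 4: e_4 = (-0.74, +1.83);  n_4 = (+0.9271, +0.3749)
edge 6: e_6 = (-1.20, -0.45);  n_6 = (-0.3511, +0.9363)
∠(n_4, n_6) = 88.54°
δ = |180° − 88.54°| = 91.46°
91.46° > 2α = 38.58°  →  invalid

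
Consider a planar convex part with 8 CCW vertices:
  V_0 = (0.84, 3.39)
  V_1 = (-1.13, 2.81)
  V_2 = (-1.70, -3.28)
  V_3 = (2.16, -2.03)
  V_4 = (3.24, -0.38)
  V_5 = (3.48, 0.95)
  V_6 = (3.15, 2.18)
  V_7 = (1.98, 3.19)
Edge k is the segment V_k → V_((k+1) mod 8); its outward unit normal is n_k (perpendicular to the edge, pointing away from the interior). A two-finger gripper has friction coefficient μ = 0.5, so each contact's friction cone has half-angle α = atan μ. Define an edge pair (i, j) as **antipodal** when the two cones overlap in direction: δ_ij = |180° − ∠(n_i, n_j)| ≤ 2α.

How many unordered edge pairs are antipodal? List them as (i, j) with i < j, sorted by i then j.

count = 6; pairs: (0,2), (0,3), (1,3), (1,4), (1,5), (2,7)

α = atan 0.5 = 26.57°;  2α = 53.13°
n_0 = (-0.2824, +0.9593)
n_1 = (-0.9956, +0.0932)
n_2 = (+0.3081, -0.9514)
n_3 = (+0.8367, -0.5477)
n_4 = (+0.9841, -0.1776)
n_5 = (+0.9658, +0.2591)
n_6 = (+0.6535, +0.7570)
n_7 = (+0.1728, +0.9850)
  (0,1): δ = 111.75°  ·
  (0,2): δ = 1.54°  ✓
  (0,3): δ = 40.39°  ✓
  (0,4): δ = 63.37°  ·
  (0,5): δ = 88.61°  ·
  (0,6): δ = 122.79°  ·
  (0,7): δ = 153.64°  ·
  (1,2): δ = 66.71°  ·
  (1,3): δ = 27.86°  ✓
  (1,4): δ = 4.88°  ✓
  (1,5): δ = 20.37°  ✓
  (1,6): δ = 54.54°  ·
  (1,7): δ = 85.40°  ·
  (2,3): δ = 141.15°  ·
  (2,4): δ = 118.17°  ·
  (2,5): δ = 92.93°  ·
  (2,6): δ = 58.75°  ·
  (2,7): δ = 27.89°  ✓
  (3,4): δ = 157.02°  ·
  (3,5): δ = 131.78°  ·
  (3,6): δ = 97.60°  ·
  (3,7): δ = 66.74°  ·
  (4,5): δ = 154.75°  ·
  (4,6): δ = 120.57°  ·
  (4,7): δ = 89.72°  ·
  (5,6): δ = 145.82°  ·
  (5,7): δ = 114.97°  ·
  (6,7): δ = 149.15°  ·
antipodal pairs: 6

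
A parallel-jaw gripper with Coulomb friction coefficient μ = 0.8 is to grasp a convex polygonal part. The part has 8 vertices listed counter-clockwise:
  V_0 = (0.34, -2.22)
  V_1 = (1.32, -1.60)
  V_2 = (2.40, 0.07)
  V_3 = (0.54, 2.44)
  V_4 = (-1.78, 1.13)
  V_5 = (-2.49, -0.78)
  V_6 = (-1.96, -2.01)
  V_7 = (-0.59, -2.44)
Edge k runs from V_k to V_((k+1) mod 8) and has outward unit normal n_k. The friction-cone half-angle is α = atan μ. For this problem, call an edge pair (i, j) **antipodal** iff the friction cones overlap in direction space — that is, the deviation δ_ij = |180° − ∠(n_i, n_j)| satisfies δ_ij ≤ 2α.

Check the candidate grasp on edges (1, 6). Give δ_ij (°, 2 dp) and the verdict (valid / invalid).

α = atan 0.8 = 38.66°;  2α = 77.32°
edge 1: e_1 = (+1.08, +1.67);  n_1 = (+0.8397, -0.5430)
edge 6: e_6 = (+1.37, -0.43);  n_6 = (-0.2995, -0.9541)
∠(n_1, n_6) = 74.53°
δ = |180° − 74.53°| = 105.47°
105.47° > 2α = 77.32°  →  invalid

δ = 105.47°, invalid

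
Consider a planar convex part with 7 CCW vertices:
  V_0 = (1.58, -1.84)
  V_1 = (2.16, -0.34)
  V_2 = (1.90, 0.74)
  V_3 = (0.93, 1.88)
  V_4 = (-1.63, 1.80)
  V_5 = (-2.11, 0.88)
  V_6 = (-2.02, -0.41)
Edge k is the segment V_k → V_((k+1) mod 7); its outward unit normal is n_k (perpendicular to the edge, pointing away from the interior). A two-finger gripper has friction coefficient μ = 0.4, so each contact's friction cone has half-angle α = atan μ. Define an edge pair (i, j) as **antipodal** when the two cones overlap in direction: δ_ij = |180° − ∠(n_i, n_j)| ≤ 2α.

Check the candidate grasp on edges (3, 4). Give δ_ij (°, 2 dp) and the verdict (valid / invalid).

α = atan 0.4 = 21.80°;  2α = 43.60°
edge 3: e_3 = (-2.56, -0.08);  n_3 = (-0.0312, +0.9995)
edge 4: e_4 = (-0.48, -0.92);  n_4 = (-0.8866, +0.4626)
∠(n_3, n_4) = 60.66°
δ = |180° − 60.66°| = 119.34°
119.34° > 2α = 43.60°  →  invalid

δ = 119.34°, invalid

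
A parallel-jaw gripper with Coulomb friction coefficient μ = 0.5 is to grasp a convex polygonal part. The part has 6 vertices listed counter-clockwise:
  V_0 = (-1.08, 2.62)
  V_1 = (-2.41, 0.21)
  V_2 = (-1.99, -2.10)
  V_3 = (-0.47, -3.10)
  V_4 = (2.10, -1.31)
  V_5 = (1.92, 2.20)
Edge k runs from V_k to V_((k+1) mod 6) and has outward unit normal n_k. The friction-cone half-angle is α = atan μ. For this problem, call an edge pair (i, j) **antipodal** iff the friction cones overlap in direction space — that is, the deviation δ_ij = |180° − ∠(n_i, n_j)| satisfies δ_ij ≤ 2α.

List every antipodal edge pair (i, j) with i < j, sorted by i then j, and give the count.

α = atan 0.5 = 26.57°;  2α = 53.13°
n_0 = (-0.8755, +0.4832)
n_1 = (-0.9839, -0.1789)
n_2 = (-0.5496, -0.8354)
n_3 = (+0.5715, -0.8206)
n_4 = (+0.9987, +0.0512)
n_5 = (+0.1386, +0.9903)
  (0,1): δ = 140.80°  ·
  (0,2): δ = 94.45°  ·
  (0,3): δ = 26.25°  ✓
  (0,4): δ = 31.83°  ✓
  (0,5): δ = 110.92°  ·
  (1,2): δ = 133.65°  ·
  (1,3): δ = 65.45°  ·
  (1,4): δ = 7.37°  ✓
  (1,5): δ = 71.73°  ·
  (2,3): δ = 111.80°  ·
  (2,4): δ = 53.72°  ·
  (2,5): δ = 25.37°  ✓
  (3,4): δ = 121.92°  ·
  (3,5): δ = 42.83°  ✓
  (4,5): δ = 100.91°  ·
antipodal pairs: 5

count = 5; pairs: (0,3), (0,4), (1,4), (2,5), (3,5)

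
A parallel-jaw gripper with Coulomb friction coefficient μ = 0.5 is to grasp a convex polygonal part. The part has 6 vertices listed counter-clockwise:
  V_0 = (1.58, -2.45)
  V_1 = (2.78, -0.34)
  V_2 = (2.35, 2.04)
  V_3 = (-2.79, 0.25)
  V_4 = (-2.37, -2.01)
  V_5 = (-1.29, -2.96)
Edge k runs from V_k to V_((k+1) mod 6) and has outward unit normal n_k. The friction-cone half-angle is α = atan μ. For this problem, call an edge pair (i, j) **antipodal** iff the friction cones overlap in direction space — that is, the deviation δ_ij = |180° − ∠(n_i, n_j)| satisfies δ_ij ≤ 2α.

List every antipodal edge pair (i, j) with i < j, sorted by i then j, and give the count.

α = atan 0.5 = 26.57°;  2α = 53.13°
n_0 = (+0.8693, -0.4944)
n_1 = (+0.9841, +0.1778)
n_2 = (-0.3289, +0.9444)
n_3 = (-0.9832, -0.1827)
n_4 = (-0.6605, -0.7509)
n_5 = (+0.1750, -0.9846)
  (0,1): δ = 140.13°  ·
  (0,2): δ = 41.17°  ✓
  (0,3): δ = 40.16°  ✓
  (0,4): δ = 78.29°  ·
  (0,5): δ = 129.70°  ·
  (1,2): δ = 81.04°  ·
  (1,3): δ = 0.29°  ✓
  (1,4): δ = 38.42°  ✓
  (1,5): δ = 89.84°  ·
  (2,3): δ = 98.67°  ·
  (2,4): δ = 60.54°  ·
  (2,5): δ = 9.12°  ✓
  (3,4): δ = 141.86°  ·
  (3,5): δ = 90.45°  ·
  (4,5): δ = 128.59°  ·
antipodal pairs: 5

count = 5; pairs: (0,2), (0,3), (1,3), (1,4), (2,5)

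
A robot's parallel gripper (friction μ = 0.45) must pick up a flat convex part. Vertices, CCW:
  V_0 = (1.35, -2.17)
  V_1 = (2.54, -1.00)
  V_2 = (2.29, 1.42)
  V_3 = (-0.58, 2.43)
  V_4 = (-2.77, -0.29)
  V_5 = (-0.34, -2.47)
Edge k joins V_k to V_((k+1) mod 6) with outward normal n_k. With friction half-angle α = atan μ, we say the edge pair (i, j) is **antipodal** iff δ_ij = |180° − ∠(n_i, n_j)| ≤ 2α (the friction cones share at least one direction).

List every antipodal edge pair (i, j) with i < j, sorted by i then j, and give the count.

count = 6; pairs: (0,3), (1,3), (1,4), (2,4), (2,5), (3,5)

α = atan 0.45 = 24.23°;  2α = 48.46°
n_0 = (+0.7011, -0.7131)
n_1 = (+0.9947, +0.1028)
n_2 = (+0.3320, +0.9433)
n_3 = (-0.7789, +0.6271)
n_4 = (-0.6678, -0.7444)
n_5 = (+0.1748, -0.9846)
  (0,1): δ = 128.62°  ·
  (0,2): δ = 63.90°  ·
  (0,3): δ = 6.65°  ✓
  (0,4): δ = 93.59°  ·
  (0,5): δ = 145.55°  ·
  (1,2): δ = 115.29°  ·
  (1,3): δ = 44.74°  ✓
  (1,4): δ = 42.21°  ✓
  (1,5): δ = 94.17°  ·
  (2,3): δ = 109.45°  ·
  (2,4): δ = 22.51°  ✓
  (2,5): δ = 29.45°  ✓
  (3,4): δ = 93.06°  ·
  (3,5): δ = 41.09°  ✓
  (4,5): δ = 128.04°  ·
antipodal pairs: 6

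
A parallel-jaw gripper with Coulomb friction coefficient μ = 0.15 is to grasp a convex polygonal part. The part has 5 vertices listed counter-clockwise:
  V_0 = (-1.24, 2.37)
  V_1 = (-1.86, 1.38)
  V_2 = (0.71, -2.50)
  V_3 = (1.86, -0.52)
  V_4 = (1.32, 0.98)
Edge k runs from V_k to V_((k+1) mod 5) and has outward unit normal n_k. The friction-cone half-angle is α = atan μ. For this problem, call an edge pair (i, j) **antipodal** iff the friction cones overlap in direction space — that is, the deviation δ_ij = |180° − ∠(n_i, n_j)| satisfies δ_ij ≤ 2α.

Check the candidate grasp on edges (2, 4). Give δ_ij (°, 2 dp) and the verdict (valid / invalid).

α = atan 0.15 = 8.53°;  2α = 17.06°
edge 2: e_2 = (+1.15, +1.98);  n_2 = (+0.8647, -0.5022)
edge 4: e_4 = (-2.56, +1.39);  n_4 = (+0.4772, +0.8788)
∠(n_2, n_4) = 91.65°
δ = |180° − 91.65°| = 88.35°
88.35° > 2α = 17.06°  →  invalid

δ = 88.35°, invalid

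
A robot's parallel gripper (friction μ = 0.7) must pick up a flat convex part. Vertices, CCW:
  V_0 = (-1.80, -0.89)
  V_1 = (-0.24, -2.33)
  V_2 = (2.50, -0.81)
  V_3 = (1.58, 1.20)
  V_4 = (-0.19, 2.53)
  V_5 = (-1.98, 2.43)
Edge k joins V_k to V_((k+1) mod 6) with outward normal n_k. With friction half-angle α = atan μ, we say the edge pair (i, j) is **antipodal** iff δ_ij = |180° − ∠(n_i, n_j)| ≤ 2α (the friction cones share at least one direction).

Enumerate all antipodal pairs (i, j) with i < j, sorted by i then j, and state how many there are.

α = atan 0.7 = 34.99°;  2α = 69.98°
n_0 = (-0.6783, -0.7348)
n_1 = (+0.4851, -0.8745)
n_2 = (+0.9093, +0.4162)
n_3 = (+0.6007, +0.7995)
n_4 = (-0.0558, +0.9984)
n_5 = (-0.9985, -0.0541)
  (0,1): δ = 108.27°  ·
  (0,2): δ = 22.70°  ✓
  (0,3): δ = 5.79°  ✓
  (0,4): δ = 45.91°  ✓
  (0,5): δ = 135.81°  ·
  (1,2): δ = 94.42°  ·
  (1,3): δ = 65.94°  ✓
  (1,4): δ = 25.82°  ✓
  (1,5): δ = 64.08°  ✓
  (2,3): δ = 151.52°  ·
  (2,4): δ = 111.40°  ·
  (2,5): δ = 21.49°  ✓
  (3,4): δ = 139.88°  ·
  (3,5): δ = 49.97°  ✓
  (4,5): δ = 90.09°  ·
antipodal pairs: 8

count = 8; pairs: (0,2), (0,3), (0,4), (1,3), (1,4), (1,5), (2,5), (3,5)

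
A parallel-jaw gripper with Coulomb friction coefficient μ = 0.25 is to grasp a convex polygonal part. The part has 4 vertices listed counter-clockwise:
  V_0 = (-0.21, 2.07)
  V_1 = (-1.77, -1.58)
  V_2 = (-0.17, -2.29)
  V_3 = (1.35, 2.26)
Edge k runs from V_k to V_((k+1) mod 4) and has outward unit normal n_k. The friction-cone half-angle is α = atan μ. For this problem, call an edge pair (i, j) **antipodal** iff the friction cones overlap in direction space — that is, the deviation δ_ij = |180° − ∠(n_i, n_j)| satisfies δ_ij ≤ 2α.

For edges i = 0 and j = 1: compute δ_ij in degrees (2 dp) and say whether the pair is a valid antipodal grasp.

α = atan 0.25 = 14.04°;  2α = 28.07°
edge 0: e_0 = (-1.56, -3.65);  n_0 = (-0.9195, +0.3930)
edge 1: e_1 = (+1.60, -0.71);  n_1 = (-0.4056, -0.9140)
∠(n_0, n_1) = 89.21°
δ = |180° − 89.21°| = 90.79°
90.79° > 2α = 28.07°  →  invalid

δ = 90.79°, invalid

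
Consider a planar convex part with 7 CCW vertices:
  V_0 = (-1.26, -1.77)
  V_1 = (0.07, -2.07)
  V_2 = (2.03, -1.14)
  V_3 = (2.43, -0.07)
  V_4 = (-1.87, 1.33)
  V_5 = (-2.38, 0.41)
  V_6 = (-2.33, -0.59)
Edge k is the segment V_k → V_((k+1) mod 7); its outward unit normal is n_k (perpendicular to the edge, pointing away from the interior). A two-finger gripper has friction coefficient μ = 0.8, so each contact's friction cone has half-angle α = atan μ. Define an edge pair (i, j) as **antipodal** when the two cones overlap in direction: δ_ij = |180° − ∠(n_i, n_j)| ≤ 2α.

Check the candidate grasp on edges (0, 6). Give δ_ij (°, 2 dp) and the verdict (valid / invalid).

α = atan 0.8 = 38.66°;  2α = 77.32°
edge 0: e_0 = (+1.33, -0.30);  n_0 = (-0.2200, -0.9755)
edge 6: e_6 = (+1.07, -1.18);  n_6 = (-0.7408, -0.6717)
∠(n_0, n_6) = 35.09°
δ = |180° − 35.09°| = 144.91°
144.91° > 2α = 77.32°  →  invalid

δ = 144.91°, invalid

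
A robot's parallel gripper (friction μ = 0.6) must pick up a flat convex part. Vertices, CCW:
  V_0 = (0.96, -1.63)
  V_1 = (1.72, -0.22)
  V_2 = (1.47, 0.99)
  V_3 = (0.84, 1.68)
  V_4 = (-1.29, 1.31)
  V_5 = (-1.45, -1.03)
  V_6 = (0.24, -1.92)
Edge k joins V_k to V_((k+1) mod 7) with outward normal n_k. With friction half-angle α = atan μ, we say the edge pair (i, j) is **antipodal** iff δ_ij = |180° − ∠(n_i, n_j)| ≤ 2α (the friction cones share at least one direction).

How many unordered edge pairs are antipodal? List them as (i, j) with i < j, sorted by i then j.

α = atan 0.6 = 30.96°;  2α = 61.93°
n_0 = (+0.8803, -0.4745)
n_1 = (+0.9793, +0.2023)
n_2 = (+0.7385, +0.6743)
n_3 = (-0.1711, +0.9852)
n_4 = (-0.9977, +0.0682)
n_5 = (-0.4660, -0.8848)
n_6 = (+0.3736, -0.9276)
  (0,1): δ = 140.00°  ·
  (0,2): δ = 109.28°  ·
  (0,3): δ = 51.82°  ✓
  (0,4): δ = 24.41°  ✓
  (0,5): δ = 90.55°  ·
  (0,6): δ = 140.26°  ·
  (1,2): δ = 149.28°  ·
  (1,3): δ = 91.82°  ·
  (1,4): δ = 15.59°  ✓
  (1,5): δ = 50.55°  ✓
  (1,6): δ = 100.26°  ·
  (2,3): δ = 122.54°  ·
  (2,4): δ = 46.31°  ✓
  (2,5): δ = 19.83°  ✓
  (2,6): δ = 69.54°  ·
  (3,4): δ = 103.77°  ·
  (3,5): δ = 37.63°  ✓
  (3,6): δ = 12.08°  ✓
  (4,5): δ = 113.86°  ·
  (4,6): δ = 64.15°  ·
  (5,6): δ = 130.29°  ·
antipodal pairs: 8

count = 8; pairs: (0,3), (0,4), (1,4), (1,5), (2,4), (2,5), (3,5), (3,6)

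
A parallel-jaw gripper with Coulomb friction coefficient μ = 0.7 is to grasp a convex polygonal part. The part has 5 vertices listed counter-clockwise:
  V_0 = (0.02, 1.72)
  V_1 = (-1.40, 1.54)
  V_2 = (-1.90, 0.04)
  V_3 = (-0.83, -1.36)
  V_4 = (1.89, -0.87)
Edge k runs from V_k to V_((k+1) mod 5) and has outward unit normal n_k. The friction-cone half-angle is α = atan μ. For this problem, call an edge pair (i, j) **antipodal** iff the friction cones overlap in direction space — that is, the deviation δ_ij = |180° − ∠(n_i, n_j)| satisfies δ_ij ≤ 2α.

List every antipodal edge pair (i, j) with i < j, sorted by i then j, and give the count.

α = atan 0.7 = 34.99°;  2α = 69.98°
n_0 = (-0.1258, +0.9921)
n_1 = (-0.9487, +0.3162)
n_2 = (-0.7945, -0.6072)
n_3 = (+0.1773, -0.9842)
n_4 = (+0.8108, +0.5854)
  (0,1): δ = 115.66°  ·
  (0,2): δ = 59.83°  ✓
  (0,3): δ = 2.99°  ✓
  (0,4): δ = 118.61°  ·
  (1,2): δ = 124.17°  ·
  (1,3): δ = 61.35°  ✓
  (1,4): δ = 54.26°  ✓
  (2,3): δ = 117.18°  ·
  (2,4): δ = 1.56°  ✓
  (3,4): δ = 64.38°  ✓
antipodal pairs: 6

count = 6; pairs: (0,2), (0,3), (1,3), (1,4), (2,4), (3,4)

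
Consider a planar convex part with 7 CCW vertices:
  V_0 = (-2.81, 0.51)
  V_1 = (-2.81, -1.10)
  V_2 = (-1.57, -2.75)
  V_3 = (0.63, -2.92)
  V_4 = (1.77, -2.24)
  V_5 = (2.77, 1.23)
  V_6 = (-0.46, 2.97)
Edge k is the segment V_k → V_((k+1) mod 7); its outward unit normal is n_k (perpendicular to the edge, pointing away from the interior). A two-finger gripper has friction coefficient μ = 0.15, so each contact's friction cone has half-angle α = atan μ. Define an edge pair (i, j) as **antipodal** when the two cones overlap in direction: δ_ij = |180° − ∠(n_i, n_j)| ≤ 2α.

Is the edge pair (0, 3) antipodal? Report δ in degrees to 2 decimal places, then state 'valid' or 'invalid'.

α = atan 0.15 = 8.53°;  2α = 17.06°
edge 0: e_0 = (+0.00, -1.61);  n_0 = (-1.0000, -0.0000)
edge 3: e_3 = (+1.14, +0.68);  n_3 = (+0.5123, -0.8588)
∠(n_0, n_3) = 120.82°
δ = |180° − 120.82°| = 59.18°
59.18° > 2α = 17.06°  →  invalid

δ = 59.18°, invalid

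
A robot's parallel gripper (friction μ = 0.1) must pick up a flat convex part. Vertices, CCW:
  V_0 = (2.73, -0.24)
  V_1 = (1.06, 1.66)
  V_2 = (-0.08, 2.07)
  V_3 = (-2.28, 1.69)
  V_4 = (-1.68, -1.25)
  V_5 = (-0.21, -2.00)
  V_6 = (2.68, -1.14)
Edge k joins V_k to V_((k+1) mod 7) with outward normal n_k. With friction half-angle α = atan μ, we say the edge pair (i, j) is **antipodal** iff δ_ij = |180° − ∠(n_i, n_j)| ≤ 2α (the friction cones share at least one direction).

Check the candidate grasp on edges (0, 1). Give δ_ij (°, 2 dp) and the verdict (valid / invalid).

α = atan 0.1 = 5.71°;  2α = 11.42°
edge 0: e_0 = (-1.67, +1.90);  n_0 = (+0.7511, +0.6602)
edge 1: e_1 = (-1.14, +0.41);  n_1 = (+0.3384, +0.9410)
∠(n_0, n_1) = 28.91°
δ = |180° − 28.91°| = 151.09°
151.09° > 2α = 11.42°  →  invalid

δ = 151.09°, invalid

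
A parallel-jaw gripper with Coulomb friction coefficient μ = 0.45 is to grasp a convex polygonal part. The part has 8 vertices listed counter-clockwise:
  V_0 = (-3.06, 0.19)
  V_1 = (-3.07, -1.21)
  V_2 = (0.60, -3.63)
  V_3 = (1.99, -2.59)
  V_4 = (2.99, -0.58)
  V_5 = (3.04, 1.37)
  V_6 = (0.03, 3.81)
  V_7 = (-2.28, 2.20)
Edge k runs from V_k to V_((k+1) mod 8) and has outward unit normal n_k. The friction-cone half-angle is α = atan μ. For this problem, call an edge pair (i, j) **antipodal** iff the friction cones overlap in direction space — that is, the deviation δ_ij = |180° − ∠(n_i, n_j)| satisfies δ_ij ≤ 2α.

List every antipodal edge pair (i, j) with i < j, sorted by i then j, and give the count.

count = 8; pairs: (0,3), (0,4), (1,5), (2,6), (2,7), (3,6), (3,7), (4,7)

α = atan 0.45 = 24.23°;  2α = 48.46°
n_0 = (-1.0000, +0.0071)
n_1 = (-0.5505, -0.8348)
n_2 = (+0.5991, -0.8007)
n_3 = (+0.8953, -0.4454)
n_4 = (+0.9997, -0.0256)
n_5 = (+0.6297, +0.7768)
n_6 = (-0.5718, +0.8204)
n_7 = (-0.9323, +0.3618)
  (0,1): δ = 122.99°  ·
  (0,2): δ = 52.79°  ·
  (0,3): δ = 26.04°  ✓
  (0,4): δ = 1.06°  ✓
  (0,5): δ = 51.38°  ·
  (0,6): δ = 125.28°  ·
  (0,7): δ = 159.20°  ·
  (1,2): δ = 109.80°  ·
  (1,3): δ = 83.05°  ·
  (1,4): δ = 58.07°  ·
  (1,5): δ = 5.63°  ✓
  (1,6): δ = 68.28°  ·
  (1,7): δ = 102.19°  ·
  (2,3): δ = 153.25°  ·
  (2,4): δ = 128.27°  ·
  (2,5): δ = 75.83°  ·
  (2,6): δ = 1.93°  ✓
  (2,7): δ = 31.99°  ✓
  (3,4): δ = 155.02°  ·
  (3,5): δ = 102.58°  ·
  (3,6): δ = 28.67°  ✓
  (3,7): δ = 5.24°  ✓
  (4,5): δ = 127.56°  ·
  (4,6): δ = 53.66°  ·
  (4,7): δ = 19.74°  ✓
  (5,6): δ = 106.10°  ·
  (5,7): δ = 72.18°  ·
  (6,7): δ = 146.08°  ·
antipodal pairs: 8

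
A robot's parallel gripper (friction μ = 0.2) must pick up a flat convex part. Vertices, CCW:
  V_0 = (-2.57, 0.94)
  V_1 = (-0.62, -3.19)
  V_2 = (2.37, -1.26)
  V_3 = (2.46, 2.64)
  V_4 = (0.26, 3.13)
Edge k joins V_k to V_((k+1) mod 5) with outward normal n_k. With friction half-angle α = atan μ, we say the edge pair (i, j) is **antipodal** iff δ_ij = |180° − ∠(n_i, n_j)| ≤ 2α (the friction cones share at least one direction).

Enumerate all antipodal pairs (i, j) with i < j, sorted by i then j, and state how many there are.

α = atan 0.2 = 11.31°;  2α = 22.62°
n_0 = (-0.9043, -0.4270)
n_1 = (+0.5423, -0.8402)
n_2 = (+0.9997, -0.0231)
n_3 = (+0.2174, +0.9761)
n_4 = (-0.6120, +0.7909)
  (0,1): δ = 82.43°  ·
  (0,2): δ = 26.60°  ·
  (0,3): δ = 52.17°  ·
  (0,4): δ = 102.46°  ·
  (1,2): δ = 124.16°  ·
  (1,3): δ = 45.40°  ·
  (1,4): δ = 4.89°  ✓
  (2,3): δ = 101.23°  ·
  (2,4): δ = 50.94°  ·
  (3,4): δ = 129.71°  ·
antipodal pairs: 1

count = 1; pairs: (1,4)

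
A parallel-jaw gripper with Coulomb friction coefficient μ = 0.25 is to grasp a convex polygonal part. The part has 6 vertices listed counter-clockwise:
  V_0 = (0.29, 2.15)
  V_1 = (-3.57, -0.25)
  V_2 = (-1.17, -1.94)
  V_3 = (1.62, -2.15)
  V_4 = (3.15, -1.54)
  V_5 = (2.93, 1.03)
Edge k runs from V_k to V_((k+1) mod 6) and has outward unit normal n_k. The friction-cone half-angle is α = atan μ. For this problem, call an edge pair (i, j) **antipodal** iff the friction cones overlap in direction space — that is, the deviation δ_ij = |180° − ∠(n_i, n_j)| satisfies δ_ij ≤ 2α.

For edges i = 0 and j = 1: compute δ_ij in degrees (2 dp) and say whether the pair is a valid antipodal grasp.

δ = 67.02°, invalid

α = atan 0.25 = 14.04°;  2α = 28.07°
edge 0: e_0 = (-3.86, -2.40);  n_0 = (-0.5280, +0.8492)
edge 1: e_1 = (+2.40, -1.69);  n_1 = (-0.5757, -0.8176)
∠(n_0, n_1) = 112.98°
δ = |180° − 112.98°| = 67.02°
67.02° > 2α = 28.07°  →  invalid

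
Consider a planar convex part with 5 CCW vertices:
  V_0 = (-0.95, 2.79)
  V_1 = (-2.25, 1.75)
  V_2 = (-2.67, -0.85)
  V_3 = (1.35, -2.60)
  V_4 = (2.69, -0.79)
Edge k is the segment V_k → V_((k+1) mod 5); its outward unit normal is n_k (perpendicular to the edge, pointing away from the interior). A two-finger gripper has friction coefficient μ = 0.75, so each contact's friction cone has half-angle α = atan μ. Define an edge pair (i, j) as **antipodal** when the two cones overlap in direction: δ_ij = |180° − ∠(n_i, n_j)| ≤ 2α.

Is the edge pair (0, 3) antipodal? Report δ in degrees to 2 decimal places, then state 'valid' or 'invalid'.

δ = 14.83°, valid

α = atan 0.75 = 36.87°;  2α = 73.74°
edge 0: e_0 = (-1.30, -1.04);  n_0 = (-0.6247, +0.7809)
edge 3: e_3 = (+1.34, +1.81);  n_3 = (+0.8037, -0.5950)
∠(n_0, n_3) = 165.17°
δ = |180° − 165.17°| = 14.83°
14.83° ≤ 2α = 73.74°  →  valid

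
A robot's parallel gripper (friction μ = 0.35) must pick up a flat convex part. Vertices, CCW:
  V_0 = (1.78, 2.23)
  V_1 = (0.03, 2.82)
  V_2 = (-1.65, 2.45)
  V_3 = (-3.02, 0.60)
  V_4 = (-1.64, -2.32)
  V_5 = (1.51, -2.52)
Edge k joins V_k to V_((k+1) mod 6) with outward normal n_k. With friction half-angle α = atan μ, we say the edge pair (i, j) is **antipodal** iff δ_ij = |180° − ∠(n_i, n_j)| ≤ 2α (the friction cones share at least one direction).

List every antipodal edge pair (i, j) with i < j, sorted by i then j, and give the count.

count = 4; pairs: (0,4), (1,4), (2,5), (3,5)

α = atan 0.35 = 19.29°;  2α = 38.58°
n_0 = (+0.3195, +0.9476)
n_1 = (-0.2151, +0.9766)
n_2 = (-0.8036, +0.5951)
n_3 = (-0.9041, -0.4273)
n_4 = (-0.0634, -0.9980)
n_5 = (+0.9984, -0.0568)
  (0,1): δ = 148.95°  ·
  (0,2): δ = 107.89°  ·
  (0,3): δ = 46.07°  ·
  (0,4): δ = 15.00°  ✓
  (0,5): δ = 105.38°  ·
  (1,2): δ = 138.94°  ·
  (1,3): δ = 77.12°  ·
  (1,4): δ = 16.05°  ✓
  (1,5): δ = 74.33°  ·
  (2,3): δ = 118.18°  ·
  (2,4): δ = 57.11°  ·
  (2,5): δ = 33.27°  ✓
  (3,4): δ = 118.93°  ·
  (3,5): δ = 28.55°  ✓
  (4,5): δ = 89.62°  ·
antipodal pairs: 4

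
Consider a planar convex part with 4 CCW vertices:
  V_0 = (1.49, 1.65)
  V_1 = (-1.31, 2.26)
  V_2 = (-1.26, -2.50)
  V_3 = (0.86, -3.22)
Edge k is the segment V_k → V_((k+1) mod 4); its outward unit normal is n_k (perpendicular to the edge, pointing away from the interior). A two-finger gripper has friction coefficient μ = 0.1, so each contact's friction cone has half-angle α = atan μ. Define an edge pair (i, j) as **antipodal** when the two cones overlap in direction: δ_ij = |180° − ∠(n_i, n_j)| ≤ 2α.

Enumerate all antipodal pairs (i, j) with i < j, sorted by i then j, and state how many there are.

α = atan 0.1 = 5.71°;  2α = 11.42°
n_0 = (+0.2129, +0.9771)
n_1 = (-0.9999, -0.0105)
n_2 = (-0.3216, -0.9469)
n_3 = (+0.9917, -0.1283)
  (0,1): δ = 77.11°  ·
  (0,2): δ = 6.47°  ✓
  (0,3): δ = 94.92°  ·
  (1,2): δ = 109.36°  ·
  (1,3): δ = 7.97°  ✓
  (2,3): δ = 78.61°  ·
antipodal pairs: 2

count = 2; pairs: (0,2), (1,3)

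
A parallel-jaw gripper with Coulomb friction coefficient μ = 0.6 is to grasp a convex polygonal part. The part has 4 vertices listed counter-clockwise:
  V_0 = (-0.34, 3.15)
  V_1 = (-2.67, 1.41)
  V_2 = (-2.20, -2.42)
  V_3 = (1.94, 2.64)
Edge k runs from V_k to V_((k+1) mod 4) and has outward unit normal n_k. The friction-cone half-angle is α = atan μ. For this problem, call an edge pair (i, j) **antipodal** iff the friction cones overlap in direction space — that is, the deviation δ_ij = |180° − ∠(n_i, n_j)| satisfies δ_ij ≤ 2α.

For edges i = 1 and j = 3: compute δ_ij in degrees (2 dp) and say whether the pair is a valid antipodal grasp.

δ = 70.40°, invalid

α = atan 0.6 = 30.96°;  2α = 61.93°
edge 1: e_1 = (+0.47, -3.83);  n_1 = (-0.9926, -0.1218)
edge 3: e_3 = (-2.28, +0.51);  n_3 = (+0.2183, +0.9759)
∠(n_1, n_3) = 109.60°
δ = |180° − 109.60°| = 70.40°
70.40° > 2α = 61.93°  →  invalid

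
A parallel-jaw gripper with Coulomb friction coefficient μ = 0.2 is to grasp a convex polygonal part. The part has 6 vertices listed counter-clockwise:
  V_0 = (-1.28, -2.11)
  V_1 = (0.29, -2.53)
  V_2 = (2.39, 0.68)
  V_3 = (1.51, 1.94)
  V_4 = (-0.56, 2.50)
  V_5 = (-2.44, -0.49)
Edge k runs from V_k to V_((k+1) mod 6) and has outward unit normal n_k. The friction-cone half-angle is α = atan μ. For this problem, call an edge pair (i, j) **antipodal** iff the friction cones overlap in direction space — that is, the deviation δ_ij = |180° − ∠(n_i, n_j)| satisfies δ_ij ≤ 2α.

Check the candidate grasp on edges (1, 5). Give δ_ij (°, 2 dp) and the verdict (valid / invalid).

α = atan 0.2 = 11.31°;  2α = 22.62°
edge 1: e_1 = (+2.10, +3.21);  n_1 = (+0.8368, -0.5475)
edge 5: e_5 = (+1.16, -1.62);  n_5 = (-0.8131, -0.5822)
∠(n_1, n_5) = 111.20°
δ = |180° − 111.20°| = 68.80°
68.80° > 2α = 22.62°  →  invalid

δ = 68.80°, invalid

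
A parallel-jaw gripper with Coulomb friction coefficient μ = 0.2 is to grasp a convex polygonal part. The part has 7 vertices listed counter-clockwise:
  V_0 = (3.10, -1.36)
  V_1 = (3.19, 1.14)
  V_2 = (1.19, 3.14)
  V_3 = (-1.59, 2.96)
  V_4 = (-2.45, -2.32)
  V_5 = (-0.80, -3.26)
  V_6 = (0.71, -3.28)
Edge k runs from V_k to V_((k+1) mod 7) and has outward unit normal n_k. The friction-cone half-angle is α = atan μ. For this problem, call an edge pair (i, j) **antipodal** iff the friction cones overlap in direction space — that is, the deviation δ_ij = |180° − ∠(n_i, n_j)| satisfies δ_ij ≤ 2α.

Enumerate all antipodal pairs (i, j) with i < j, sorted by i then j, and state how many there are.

α = atan 0.2 = 11.31°;  2α = 22.62°
n_0 = (+0.9994, -0.0360)
n_1 = (+0.7071, +0.7071)
n_2 = (-0.0646, +0.9979)
n_3 = (-0.9870, +0.1608)
n_4 = (-0.4950, -0.8689)
n_5 = (-0.0132, -0.9999)
n_6 = (+0.6263, -0.7796)
  (0,1): δ = 132.94°  ·
  (0,2): δ = 84.23°  ·
  (0,3): δ = 7.19°  ✓
  (0,4): δ = 62.39°  ·
  (0,5): δ = 91.30°  ·
  (0,6): δ = 130.84°  ·
  (1,2): δ = 131.30°  ·
  (1,3): δ = 54.25°  ·
  (1,4): δ = 15.33°  ✓
  (1,5): δ = 44.24°  ·
  (1,6): δ = 83.78°  ·
  (2,3): δ = 102.96°  ·
  (2,4): δ = 33.37°  ·
  (2,5): δ = 4.46°  ✓
  (2,6): δ = 35.07°  ·
  (3,4): δ = 110.42°  ·
  (3,5): δ = 81.51°  ·
  (3,6): δ = 41.97°  ·
  (4,5): δ = 151.09°  ·
  (4,6): δ = 111.55°  ·
  (5,6): δ = 140.46°  ·
antipodal pairs: 3

count = 3; pairs: (0,3), (1,4), (2,5)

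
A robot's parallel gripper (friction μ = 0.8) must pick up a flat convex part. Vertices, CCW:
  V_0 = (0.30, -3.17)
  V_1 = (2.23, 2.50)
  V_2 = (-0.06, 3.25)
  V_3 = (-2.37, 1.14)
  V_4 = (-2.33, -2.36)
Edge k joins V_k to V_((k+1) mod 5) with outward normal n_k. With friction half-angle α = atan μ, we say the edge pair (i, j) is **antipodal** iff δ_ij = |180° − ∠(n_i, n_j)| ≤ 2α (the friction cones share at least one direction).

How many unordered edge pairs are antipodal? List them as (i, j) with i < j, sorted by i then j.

count = 5; pairs: (0,2), (0,3), (1,3), (1,4), (2,4)

α = atan 0.8 = 38.66°;  2α = 77.32°
n_0 = (+0.9467, -0.3222)
n_1 = (+0.3112, +0.9503)
n_2 = (-0.6744, +0.7383)
n_3 = (-0.9999, -0.0114)
n_4 = (-0.2943, -0.9557)
  (0,1): δ = 89.34°  ·
  (0,2): δ = 28.79°  ✓
  (0,3): δ = 19.45°  ✓
  (0,4): δ = 91.68°  ·
  (1,2): δ = 119.46°  ·
  (1,3): δ = 71.21°  ✓
  (1,4): δ = 1.02°  ✓
  (2,3): δ = 131.75°  ·
  (2,4): δ = 59.53°  ✓
  (3,4): δ = 107.77°  ·
antipodal pairs: 5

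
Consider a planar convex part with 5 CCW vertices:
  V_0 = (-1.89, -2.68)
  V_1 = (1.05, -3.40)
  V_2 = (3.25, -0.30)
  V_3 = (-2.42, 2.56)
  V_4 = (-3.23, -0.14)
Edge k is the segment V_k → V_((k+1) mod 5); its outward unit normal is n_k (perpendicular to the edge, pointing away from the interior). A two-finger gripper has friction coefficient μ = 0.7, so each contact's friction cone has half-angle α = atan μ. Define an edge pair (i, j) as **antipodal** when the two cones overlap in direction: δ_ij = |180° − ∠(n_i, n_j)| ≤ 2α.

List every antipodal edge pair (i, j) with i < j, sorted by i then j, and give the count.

count = 4; pairs: (0,2), (1,3), (1,4), (2,4)

α = atan 0.7 = 34.99°;  2α = 69.98°
n_0 = (-0.2379, -0.9713)
n_1 = (+0.8155, -0.5787)
n_2 = (+0.4504, +0.8928)
n_3 = (-0.9578, +0.2873)
n_4 = (-0.8845, -0.4666)
  (0,1): δ = 111.60°  ·
  (0,2): δ = 13.01°  ✓
  (0,3): δ = 87.06°  ·
  (0,4): δ = 131.58°  ·
  (1,2): δ = 81.40°  ·
  (1,3): δ = 18.66°  ✓
  (1,4): δ = 63.18°  ✓
  (2,3): δ = 79.93°  ·
  (2,4): δ = 35.42°  ✓
  (3,4): δ = 135.49°  ·
antipodal pairs: 4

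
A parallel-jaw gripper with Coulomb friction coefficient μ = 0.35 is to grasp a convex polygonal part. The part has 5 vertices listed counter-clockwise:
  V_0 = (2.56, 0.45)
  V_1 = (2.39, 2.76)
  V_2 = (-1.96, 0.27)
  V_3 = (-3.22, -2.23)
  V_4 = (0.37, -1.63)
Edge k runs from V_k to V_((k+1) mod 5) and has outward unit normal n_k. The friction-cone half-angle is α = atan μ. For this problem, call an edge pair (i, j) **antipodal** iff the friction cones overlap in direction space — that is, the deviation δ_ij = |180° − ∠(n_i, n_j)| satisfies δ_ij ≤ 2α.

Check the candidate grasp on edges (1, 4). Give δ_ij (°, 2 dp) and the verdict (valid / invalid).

δ = 13.74°, valid

α = atan 0.35 = 19.29°;  2α = 38.58°
edge 1: e_1 = (-4.35, -2.49);  n_1 = (-0.4968, +0.8679)
edge 4: e_4 = (+2.19, +2.08);  n_4 = (+0.6887, -0.7251)
∠(n_1, n_4) = 166.26°
δ = |180° − 166.26°| = 13.74°
13.74° ≤ 2α = 38.58°  →  valid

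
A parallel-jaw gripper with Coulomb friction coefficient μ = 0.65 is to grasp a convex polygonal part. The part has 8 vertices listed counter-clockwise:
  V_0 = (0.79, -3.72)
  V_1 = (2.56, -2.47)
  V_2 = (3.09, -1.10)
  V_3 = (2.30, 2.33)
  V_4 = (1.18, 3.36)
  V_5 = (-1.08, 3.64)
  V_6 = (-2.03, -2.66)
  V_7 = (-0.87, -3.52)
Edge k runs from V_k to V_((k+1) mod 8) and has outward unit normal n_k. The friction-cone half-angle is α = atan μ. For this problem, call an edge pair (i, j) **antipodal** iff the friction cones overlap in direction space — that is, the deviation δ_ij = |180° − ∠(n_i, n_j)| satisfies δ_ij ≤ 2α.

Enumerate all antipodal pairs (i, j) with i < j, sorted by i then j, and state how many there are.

count = 10; pairs: (0,4), (0,5), (1,5), (2,5), (2,6), (3,5), (3,6), (3,7), (4,6), (4,7)

α = atan 0.65 = 33.02°;  2α = 66.05°
n_0 = (+0.5769, -0.8168)
n_1 = (+0.9326, -0.3608)
n_2 = (+0.9745, +0.2244)
n_3 = (+0.6769, +0.7361)
n_4 = (+0.1230, +0.9924)
n_5 = (-0.9888, +0.1491)
n_6 = (-0.5956, -0.8033)
n_7 = (-0.1196, -0.9928)
  (0,1): δ = 146.38°  ·
  (0,2): δ = 112.26°  ·
  (0,3): δ = 77.83°  ·
  (0,4): δ = 42.29°  ✓
  (0,5): δ = 46.19°  ✓
  (0,6): δ = 108.22°  ·
  (0,7): δ = 137.90°  ·
  (1,2): δ = 145.88°  ·
  (1,3): δ = 111.45°  ·
  (1,4): δ = 75.91°  ·
  (1,5): δ = 12.57°  ✓
  (1,6): δ = 74.60°  ·
  (1,7): δ = 104.28°  ·
  (2,3): δ = 145.57°  ·
  (2,4): δ = 110.03°  ·
  (2,5): δ = 21.55°  ✓
  (2,6): δ = 40.48°  ✓
  (2,7): δ = 70.16°  ·
  (3,4): δ = 144.46°  ·
  (3,5): δ = 55.97°  ✓
  (3,6): δ = 6.05°  ✓
  (3,7): δ = 35.73°  ✓
  (4,5): δ = 91.51°  ·
  (4,6): δ = 29.49°  ✓
  (4,7): δ = 0.19°  ✓
  (5,6): δ = 117.98°  ·
  (5,7): δ = 88.29°  ·
  (6,7): δ = 150.32°  ·
antipodal pairs: 10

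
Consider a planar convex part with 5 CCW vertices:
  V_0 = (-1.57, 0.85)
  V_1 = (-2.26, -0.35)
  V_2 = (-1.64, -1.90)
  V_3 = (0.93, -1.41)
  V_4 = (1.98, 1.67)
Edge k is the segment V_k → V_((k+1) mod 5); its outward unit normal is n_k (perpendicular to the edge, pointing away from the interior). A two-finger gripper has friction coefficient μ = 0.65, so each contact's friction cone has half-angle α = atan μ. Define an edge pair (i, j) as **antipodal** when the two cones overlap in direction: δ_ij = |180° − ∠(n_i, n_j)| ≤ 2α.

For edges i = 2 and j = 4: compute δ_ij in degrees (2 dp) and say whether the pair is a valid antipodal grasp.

α = atan 0.65 = 33.02°;  2α = 66.05°
edge 2: e_2 = (+2.57, +0.49);  n_2 = (+0.1873, -0.9823)
edge 4: e_4 = (-3.55, -0.82);  n_4 = (-0.2251, +0.9743)
∠(n_2, n_4) = 177.79°
δ = |180° − 177.79°| = 2.21°
2.21° ≤ 2α = 66.05°  →  valid

δ = 2.21°, valid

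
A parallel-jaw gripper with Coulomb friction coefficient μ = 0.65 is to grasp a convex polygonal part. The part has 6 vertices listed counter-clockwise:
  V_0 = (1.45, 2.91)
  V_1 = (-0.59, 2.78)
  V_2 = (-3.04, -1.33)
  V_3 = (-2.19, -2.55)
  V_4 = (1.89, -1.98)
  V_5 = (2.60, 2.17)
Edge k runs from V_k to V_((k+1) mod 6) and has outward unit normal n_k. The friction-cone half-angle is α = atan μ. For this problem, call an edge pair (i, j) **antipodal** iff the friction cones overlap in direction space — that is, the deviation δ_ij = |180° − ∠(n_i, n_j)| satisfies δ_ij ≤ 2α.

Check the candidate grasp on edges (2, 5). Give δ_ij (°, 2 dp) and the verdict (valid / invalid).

δ = 22.37°, valid

α = atan 0.65 = 33.02°;  2α = 66.05°
edge 2: e_2 = (+0.85, -1.22);  n_2 = (-0.8205, -0.5717)
edge 5: e_5 = (-1.15, +0.74);  n_5 = (+0.5411, +0.8409)
∠(n_2, n_5) = 157.63°
δ = |180° − 157.63°| = 22.37°
22.37° ≤ 2α = 66.05°  →  valid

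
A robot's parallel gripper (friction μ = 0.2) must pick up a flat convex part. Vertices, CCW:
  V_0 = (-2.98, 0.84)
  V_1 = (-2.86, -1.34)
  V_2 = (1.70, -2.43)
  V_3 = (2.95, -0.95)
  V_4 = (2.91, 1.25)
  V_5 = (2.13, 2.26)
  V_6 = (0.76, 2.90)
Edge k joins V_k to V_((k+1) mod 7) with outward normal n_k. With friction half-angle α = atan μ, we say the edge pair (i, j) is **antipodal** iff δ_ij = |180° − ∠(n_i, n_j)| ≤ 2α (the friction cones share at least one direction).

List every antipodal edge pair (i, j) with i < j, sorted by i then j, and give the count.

α = atan 0.2 = 11.31°;  2α = 22.62°
n_0 = (-0.9985, -0.0550)
n_1 = (-0.2325, -0.9726)
n_2 = (+0.7640, -0.6452)
n_3 = (+0.9998, +0.0182)
n_4 = (+0.7915, +0.6112)
n_5 = (+0.4232, +0.9060)
n_6 = (-0.4825, +0.8759)
  (0,1): δ = 106.59°  ·
  (0,2): δ = 43.33°  ·
  (0,3): δ = 2.11°  ✓
  (0,4): δ = 34.53°  ·
  (0,5): δ = 61.81°  ·
  (0,6): δ = 115.70°  ·
  (1,2): δ = 116.74°  ·
  (1,3): δ = 75.51°  ·
  (1,4): δ = 38.88°  ·
  (1,5): δ = 11.60°  ✓
  (1,6): δ = 42.29°  ·
  (2,3): δ = 138.77°  ·
  (2,4): δ = 102.14°  ·
  (2,5): δ = 74.86°  ·
  (2,6): δ = 20.97°  ✓
  (3,4): δ = 143.36°  ·
  (3,5): δ = 116.08°  ·
  (3,6): δ = 62.20°  ·
  (4,5): δ = 152.72°  ·
  (4,6): δ = 98.83°  ·
  (5,6): δ = 126.11°  ·
antipodal pairs: 3

count = 3; pairs: (0,3), (1,5), (2,6)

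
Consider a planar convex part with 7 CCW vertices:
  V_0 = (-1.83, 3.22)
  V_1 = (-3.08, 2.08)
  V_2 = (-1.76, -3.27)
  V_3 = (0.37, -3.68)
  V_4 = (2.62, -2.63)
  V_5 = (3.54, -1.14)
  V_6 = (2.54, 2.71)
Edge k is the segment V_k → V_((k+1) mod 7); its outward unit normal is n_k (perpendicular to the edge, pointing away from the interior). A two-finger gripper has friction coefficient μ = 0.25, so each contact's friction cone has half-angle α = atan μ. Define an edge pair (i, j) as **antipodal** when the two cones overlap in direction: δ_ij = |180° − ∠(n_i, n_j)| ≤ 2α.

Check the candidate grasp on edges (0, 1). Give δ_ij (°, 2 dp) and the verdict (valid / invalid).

δ = 118.51°, invalid

α = atan 0.25 = 14.04°;  2α = 28.07°
edge 0: e_0 = (-1.25, -1.14);  n_0 = (-0.6738, +0.7389)
edge 1: e_1 = (+1.32, -5.35);  n_1 = (-0.9709, -0.2395)
∠(n_0, n_1) = 61.49°
δ = |180° − 61.49°| = 118.51°
118.51° > 2α = 28.07°  →  invalid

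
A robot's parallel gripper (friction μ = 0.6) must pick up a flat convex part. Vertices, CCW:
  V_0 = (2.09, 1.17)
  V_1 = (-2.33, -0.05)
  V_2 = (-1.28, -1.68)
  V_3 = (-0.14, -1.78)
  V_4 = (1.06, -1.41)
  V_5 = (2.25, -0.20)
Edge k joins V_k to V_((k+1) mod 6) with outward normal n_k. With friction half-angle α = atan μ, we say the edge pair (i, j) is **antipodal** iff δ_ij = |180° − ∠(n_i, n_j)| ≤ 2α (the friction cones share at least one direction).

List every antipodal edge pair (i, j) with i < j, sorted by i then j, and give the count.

count = 4; pairs: (0,2), (0,3), (0,4), (1,5)

α = atan 0.6 = 30.96°;  2α = 61.93°
n_0 = (-0.2661, +0.9640)
n_1 = (-0.8407, -0.5415)
n_2 = (-0.0874, -0.9962)
n_3 = (+0.2946, -0.9556)
n_4 = (+0.7130, -0.7012)
n_5 = (+0.9932, +0.1160)
  (0,1): δ = 72.64°  ·
  (0,2): δ = 20.44°  ✓
  (0,3): δ = 1.71°  ✓
  (0,4): δ = 30.05°  ✓
  (0,5): δ = 81.23°  ·
  (1,2): δ = 127.80°  ·
  (1,3): δ = 105.65°  ·
  (1,4): δ = 77.31°  ·
  (1,5): δ = 26.13°  ✓
  (2,3): δ = 157.85°  ·
  (2,4): δ = 129.51°  ·
  (2,5): δ = 78.33°  ·
  (3,4): δ = 151.66°  ·
  (3,5): δ = 100.47°  ·
  (4,5): δ = 128.82°  ·
antipodal pairs: 4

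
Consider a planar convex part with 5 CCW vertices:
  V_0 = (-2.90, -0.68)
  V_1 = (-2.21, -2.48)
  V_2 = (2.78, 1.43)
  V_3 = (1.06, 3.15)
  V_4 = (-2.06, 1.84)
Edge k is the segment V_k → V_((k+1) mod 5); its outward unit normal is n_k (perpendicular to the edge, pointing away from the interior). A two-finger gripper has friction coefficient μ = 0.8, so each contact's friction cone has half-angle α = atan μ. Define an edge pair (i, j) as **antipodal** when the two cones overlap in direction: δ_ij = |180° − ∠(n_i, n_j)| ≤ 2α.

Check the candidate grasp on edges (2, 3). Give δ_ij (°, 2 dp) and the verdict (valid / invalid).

δ = 112.22°, invalid

α = atan 0.8 = 38.66°;  2α = 77.32°
edge 2: e_2 = (-1.72, +1.72);  n_2 = (+0.7071, +0.7071)
edge 3: e_3 = (-3.12, -1.31);  n_3 = (-0.3871, +0.9220)
∠(n_2, n_3) = 67.78°
δ = |180° − 67.78°| = 112.22°
112.22° > 2α = 77.32°  →  invalid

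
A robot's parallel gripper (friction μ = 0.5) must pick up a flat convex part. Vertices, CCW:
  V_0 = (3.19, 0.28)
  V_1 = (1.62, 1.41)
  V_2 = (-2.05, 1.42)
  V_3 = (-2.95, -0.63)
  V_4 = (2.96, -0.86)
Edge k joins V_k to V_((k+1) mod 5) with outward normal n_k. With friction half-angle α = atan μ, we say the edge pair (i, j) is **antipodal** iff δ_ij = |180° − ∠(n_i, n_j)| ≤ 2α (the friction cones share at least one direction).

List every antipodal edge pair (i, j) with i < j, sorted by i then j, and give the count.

count = 3; pairs: (0,3), (1,3), (2,4)

α = atan 0.5 = 26.57°;  2α = 53.13°
n_0 = (+0.5842, +0.8116)
n_1 = (+0.0027, +1.0000)
n_2 = (-0.9156, +0.4020)
n_3 = (-0.0389, -0.9992)
n_4 = (+0.9802, -0.1978)
  (0,1): δ = 144.41°  ·
  (0,2): δ = 77.96°  ·
  (0,3): δ = 33.52°  ✓
  (0,4): δ = 114.34°  ·
  (1,2): δ = 113.55°  ·
  (1,3): δ = 2.07°  ✓
  (1,4): δ = 78.75°  ·
  (2,3): δ = 68.53°  ·
  (2,4): δ = 12.30°  ✓
  (3,4): δ = 99.18°  ·
antipodal pairs: 3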